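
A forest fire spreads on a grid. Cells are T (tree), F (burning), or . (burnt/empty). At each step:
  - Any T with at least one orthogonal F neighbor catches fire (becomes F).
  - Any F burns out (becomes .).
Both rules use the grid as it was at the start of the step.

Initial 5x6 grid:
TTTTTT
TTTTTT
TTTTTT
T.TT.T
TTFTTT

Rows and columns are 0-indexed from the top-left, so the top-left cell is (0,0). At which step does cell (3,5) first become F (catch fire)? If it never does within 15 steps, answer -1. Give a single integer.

Step 1: cell (3,5)='T' (+3 fires, +1 burnt)
Step 2: cell (3,5)='T' (+4 fires, +3 burnt)
Step 3: cell (3,5)='T' (+5 fires, +4 burnt)
Step 4: cell (3,5)='F' (+6 fires, +5 burnt)
  -> target ignites at step 4
Step 5: cell (3,5)='.' (+5 fires, +6 burnt)
Step 6: cell (3,5)='.' (+3 fires, +5 burnt)
Step 7: cell (3,5)='.' (+1 fires, +3 burnt)
Step 8: cell (3,5)='.' (+0 fires, +1 burnt)
  fire out at step 8

4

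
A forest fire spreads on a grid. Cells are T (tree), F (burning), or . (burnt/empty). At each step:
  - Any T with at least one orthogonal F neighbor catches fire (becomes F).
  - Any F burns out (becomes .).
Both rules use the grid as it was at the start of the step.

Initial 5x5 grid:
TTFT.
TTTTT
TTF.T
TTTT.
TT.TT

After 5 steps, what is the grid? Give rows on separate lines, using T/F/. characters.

Step 1: 5 trees catch fire, 2 burn out
  TF.F.
  TTFTT
  TF..T
  TTFT.
  TT.TT
Step 2: 6 trees catch fire, 5 burn out
  F....
  TF.FT
  F...T
  TF.F.
  TT.TT
Step 3: 5 trees catch fire, 6 burn out
  .....
  F...F
  ....T
  F....
  TF.FT
Step 4: 3 trees catch fire, 5 burn out
  .....
  .....
  ....F
  .....
  F...F
Step 5: 0 trees catch fire, 3 burn out
  .....
  .....
  .....
  .....
  .....

.....
.....
.....
.....
.....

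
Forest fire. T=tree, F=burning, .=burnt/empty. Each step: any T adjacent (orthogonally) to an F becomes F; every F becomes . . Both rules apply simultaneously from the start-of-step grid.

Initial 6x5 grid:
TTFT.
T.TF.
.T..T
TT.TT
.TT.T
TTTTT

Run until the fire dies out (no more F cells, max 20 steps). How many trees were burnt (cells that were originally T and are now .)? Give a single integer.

Step 1: +3 fires, +2 burnt (F count now 3)
Step 2: +1 fires, +3 burnt (F count now 1)
Step 3: +1 fires, +1 burnt (F count now 1)
Step 4: +0 fires, +1 burnt (F count now 0)
Fire out after step 4
Initially T: 19, now '.': 16
Total burnt (originally-T cells now '.'): 5

Answer: 5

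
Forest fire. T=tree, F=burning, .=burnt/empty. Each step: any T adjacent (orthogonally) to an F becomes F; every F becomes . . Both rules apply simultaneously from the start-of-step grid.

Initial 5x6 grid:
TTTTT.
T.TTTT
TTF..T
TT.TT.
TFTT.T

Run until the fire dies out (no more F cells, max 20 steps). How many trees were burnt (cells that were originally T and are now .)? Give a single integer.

Answer: 20

Derivation:
Step 1: +5 fires, +2 burnt (F count now 5)
Step 2: +5 fires, +5 burnt (F count now 5)
Step 3: +5 fires, +5 burnt (F count now 5)
Step 4: +4 fires, +5 burnt (F count now 4)
Step 5: +1 fires, +4 burnt (F count now 1)
Step 6: +0 fires, +1 burnt (F count now 0)
Fire out after step 6
Initially T: 21, now '.': 29
Total burnt (originally-T cells now '.'): 20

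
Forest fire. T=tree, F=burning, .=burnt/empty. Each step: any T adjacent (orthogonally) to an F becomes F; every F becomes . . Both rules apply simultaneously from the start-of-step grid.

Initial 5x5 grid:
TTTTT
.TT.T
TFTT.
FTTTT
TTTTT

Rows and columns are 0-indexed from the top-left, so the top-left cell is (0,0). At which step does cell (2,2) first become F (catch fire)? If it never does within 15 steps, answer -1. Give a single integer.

Step 1: cell (2,2)='F' (+5 fires, +2 burnt)
  -> target ignites at step 1
Step 2: cell (2,2)='.' (+5 fires, +5 burnt)
Step 3: cell (2,2)='.' (+4 fires, +5 burnt)
Step 4: cell (2,2)='.' (+3 fires, +4 burnt)
Step 5: cell (2,2)='.' (+2 fires, +3 burnt)
Step 6: cell (2,2)='.' (+1 fires, +2 burnt)
Step 7: cell (2,2)='.' (+0 fires, +1 burnt)
  fire out at step 7

1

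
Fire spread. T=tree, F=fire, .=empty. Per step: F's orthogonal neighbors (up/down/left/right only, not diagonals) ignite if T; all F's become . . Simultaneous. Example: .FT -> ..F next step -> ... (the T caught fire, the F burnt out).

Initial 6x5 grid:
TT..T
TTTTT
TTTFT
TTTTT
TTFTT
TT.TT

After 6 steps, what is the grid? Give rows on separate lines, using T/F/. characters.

Step 1: 7 trees catch fire, 2 burn out
  TT..T
  TTTFT
  TTF.F
  TTFFT
  TF.FT
  TT.TT
Step 2: 9 trees catch fire, 7 burn out
  TT..T
  TTF.F
  TF...
  TF..F
  F...F
  TF.FT
Step 3: 6 trees catch fire, 9 burn out
  TT..F
  TF...
  F....
  F....
  .....
  F...F
Step 4: 2 trees catch fire, 6 burn out
  TF...
  F....
  .....
  .....
  .....
  .....
Step 5: 1 trees catch fire, 2 burn out
  F....
  .....
  .....
  .....
  .....
  .....
Step 6: 0 trees catch fire, 1 burn out
  .....
  .....
  .....
  .....
  .....
  .....

.....
.....
.....
.....
.....
.....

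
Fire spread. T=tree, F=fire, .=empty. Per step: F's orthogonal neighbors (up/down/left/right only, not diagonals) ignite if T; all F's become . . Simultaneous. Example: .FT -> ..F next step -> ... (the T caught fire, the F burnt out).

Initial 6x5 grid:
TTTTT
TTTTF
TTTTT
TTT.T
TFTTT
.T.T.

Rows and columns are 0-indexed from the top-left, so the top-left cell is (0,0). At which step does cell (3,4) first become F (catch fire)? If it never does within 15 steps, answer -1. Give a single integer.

Step 1: cell (3,4)='T' (+7 fires, +2 burnt)
Step 2: cell (3,4)='F' (+8 fires, +7 burnt)
  -> target ignites at step 2
Step 3: cell (3,4)='.' (+6 fires, +8 burnt)
Step 4: cell (3,4)='.' (+2 fires, +6 burnt)
Step 5: cell (3,4)='.' (+1 fires, +2 burnt)
Step 6: cell (3,4)='.' (+0 fires, +1 burnt)
  fire out at step 6

2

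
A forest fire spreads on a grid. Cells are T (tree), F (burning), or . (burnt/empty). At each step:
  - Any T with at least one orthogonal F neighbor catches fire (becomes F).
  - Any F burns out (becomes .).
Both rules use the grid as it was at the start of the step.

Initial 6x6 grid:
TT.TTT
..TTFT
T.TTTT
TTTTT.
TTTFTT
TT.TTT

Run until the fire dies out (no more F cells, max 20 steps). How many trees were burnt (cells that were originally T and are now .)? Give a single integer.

Step 1: +8 fires, +2 burnt (F count now 8)
Step 2: +10 fires, +8 burnt (F count now 10)
Step 3: +5 fires, +10 burnt (F count now 5)
Step 4: +2 fires, +5 burnt (F count now 2)
Step 5: +1 fires, +2 burnt (F count now 1)
Step 6: +0 fires, +1 burnt (F count now 0)
Fire out after step 6
Initially T: 28, now '.': 34
Total burnt (originally-T cells now '.'): 26

Answer: 26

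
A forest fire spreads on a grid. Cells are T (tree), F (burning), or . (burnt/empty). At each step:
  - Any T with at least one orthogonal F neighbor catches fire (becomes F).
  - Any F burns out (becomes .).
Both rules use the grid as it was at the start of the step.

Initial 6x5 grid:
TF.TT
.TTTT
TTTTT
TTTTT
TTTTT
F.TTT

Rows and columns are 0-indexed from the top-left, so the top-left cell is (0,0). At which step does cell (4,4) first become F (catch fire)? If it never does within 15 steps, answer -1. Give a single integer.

Step 1: cell (4,4)='T' (+3 fires, +2 burnt)
Step 2: cell (4,4)='T' (+4 fires, +3 burnt)
Step 3: cell (4,4)='T' (+5 fires, +4 burnt)
Step 4: cell (4,4)='T' (+6 fires, +5 burnt)
Step 5: cell (4,4)='F' (+5 fires, +6 burnt)
  -> target ignites at step 5
Step 6: cell (4,4)='.' (+2 fires, +5 burnt)
Step 7: cell (4,4)='.' (+0 fires, +2 burnt)
  fire out at step 7

5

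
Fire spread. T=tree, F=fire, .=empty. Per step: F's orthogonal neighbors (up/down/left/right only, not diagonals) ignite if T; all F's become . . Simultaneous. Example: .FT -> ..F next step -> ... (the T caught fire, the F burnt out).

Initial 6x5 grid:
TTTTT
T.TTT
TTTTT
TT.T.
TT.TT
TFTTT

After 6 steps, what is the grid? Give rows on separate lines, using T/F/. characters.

Step 1: 3 trees catch fire, 1 burn out
  TTTTT
  T.TTT
  TTTTT
  TT.T.
  TF.TT
  F.FTT
Step 2: 3 trees catch fire, 3 burn out
  TTTTT
  T.TTT
  TTTTT
  TF.T.
  F..TT
  ...FT
Step 3: 4 trees catch fire, 3 burn out
  TTTTT
  T.TTT
  TFTTT
  F..T.
  ...FT
  ....F
Step 4: 4 trees catch fire, 4 burn out
  TTTTT
  T.TTT
  F.FTT
  ...F.
  ....F
  .....
Step 5: 3 trees catch fire, 4 burn out
  TTTTT
  F.FTT
  ...FT
  .....
  .....
  .....
Step 6: 4 trees catch fire, 3 burn out
  FTFTT
  ...FT
  ....F
  .....
  .....
  .....

FTFTT
...FT
....F
.....
.....
.....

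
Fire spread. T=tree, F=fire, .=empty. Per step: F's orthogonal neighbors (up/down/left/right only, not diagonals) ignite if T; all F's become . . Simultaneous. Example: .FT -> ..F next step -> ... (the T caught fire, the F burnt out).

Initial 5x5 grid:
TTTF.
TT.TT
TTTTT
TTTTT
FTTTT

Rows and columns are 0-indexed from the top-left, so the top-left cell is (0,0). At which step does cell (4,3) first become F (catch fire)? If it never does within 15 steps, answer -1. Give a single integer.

Step 1: cell (4,3)='T' (+4 fires, +2 burnt)
Step 2: cell (4,3)='T' (+6 fires, +4 burnt)
Step 3: cell (4,3)='F' (+9 fires, +6 burnt)
  -> target ignites at step 3
Step 4: cell (4,3)='.' (+2 fires, +9 burnt)
Step 5: cell (4,3)='.' (+0 fires, +2 burnt)
  fire out at step 5

3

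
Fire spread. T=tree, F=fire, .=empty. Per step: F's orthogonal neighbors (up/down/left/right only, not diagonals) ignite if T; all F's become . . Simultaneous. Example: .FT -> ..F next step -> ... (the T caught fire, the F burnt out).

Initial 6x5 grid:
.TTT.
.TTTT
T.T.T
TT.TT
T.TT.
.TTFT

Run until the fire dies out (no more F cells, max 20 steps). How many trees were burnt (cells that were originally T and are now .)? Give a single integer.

Answer: 16

Derivation:
Step 1: +3 fires, +1 burnt (F count now 3)
Step 2: +3 fires, +3 burnt (F count now 3)
Step 3: +1 fires, +3 burnt (F count now 1)
Step 4: +1 fires, +1 burnt (F count now 1)
Step 5: +1 fires, +1 burnt (F count now 1)
Step 6: +1 fires, +1 burnt (F count now 1)
Step 7: +2 fires, +1 burnt (F count now 2)
Step 8: +3 fires, +2 burnt (F count now 3)
Step 9: +1 fires, +3 burnt (F count now 1)
Step 10: +0 fires, +1 burnt (F count now 0)
Fire out after step 10
Initially T: 20, now '.': 26
Total burnt (originally-T cells now '.'): 16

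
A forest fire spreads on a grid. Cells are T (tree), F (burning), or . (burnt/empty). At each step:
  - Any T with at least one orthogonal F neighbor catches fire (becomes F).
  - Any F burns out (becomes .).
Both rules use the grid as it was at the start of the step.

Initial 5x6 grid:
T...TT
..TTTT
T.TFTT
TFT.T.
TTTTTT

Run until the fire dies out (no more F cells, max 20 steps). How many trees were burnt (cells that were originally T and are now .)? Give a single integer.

Step 1: +6 fires, +2 burnt (F count now 6)
Step 2: +7 fires, +6 burnt (F count now 7)
Step 3: +4 fires, +7 burnt (F count now 4)
Step 4: +2 fires, +4 burnt (F count now 2)
Step 5: +0 fires, +2 burnt (F count now 0)
Fire out after step 5
Initially T: 20, now '.': 29
Total burnt (originally-T cells now '.'): 19

Answer: 19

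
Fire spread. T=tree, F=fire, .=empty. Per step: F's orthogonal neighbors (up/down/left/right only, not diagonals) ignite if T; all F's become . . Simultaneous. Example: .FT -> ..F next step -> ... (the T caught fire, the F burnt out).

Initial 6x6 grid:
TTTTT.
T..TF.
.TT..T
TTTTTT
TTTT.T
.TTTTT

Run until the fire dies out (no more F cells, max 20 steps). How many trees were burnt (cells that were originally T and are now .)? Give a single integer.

Answer: 7

Derivation:
Step 1: +2 fires, +1 burnt (F count now 2)
Step 2: +1 fires, +2 burnt (F count now 1)
Step 3: +1 fires, +1 burnt (F count now 1)
Step 4: +1 fires, +1 burnt (F count now 1)
Step 5: +1 fires, +1 burnt (F count now 1)
Step 6: +1 fires, +1 burnt (F count now 1)
Step 7: +0 fires, +1 burnt (F count now 0)
Fire out after step 7
Initially T: 26, now '.': 17
Total burnt (originally-T cells now '.'): 7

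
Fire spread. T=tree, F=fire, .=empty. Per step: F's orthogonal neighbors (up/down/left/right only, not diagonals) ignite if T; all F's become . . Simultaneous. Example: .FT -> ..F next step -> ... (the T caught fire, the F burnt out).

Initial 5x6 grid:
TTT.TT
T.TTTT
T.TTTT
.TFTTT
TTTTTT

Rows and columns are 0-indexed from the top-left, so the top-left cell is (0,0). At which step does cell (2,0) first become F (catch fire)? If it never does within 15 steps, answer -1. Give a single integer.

Step 1: cell (2,0)='T' (+4 fires, +1 burnt)
Step 2: cell (2,0)='T' (+5 fires, +4 burnt)
Step 3: cell (2,0)='T' (+6 fires, +5 burnt)
Step 4: cell (2,0)='T' (+4 fires, +6 burnt)
Step 5: cell (2,0)='T' (+3 fires, +4 burnt)
Step 6: cell (2,0)='T' (+2 fires, +3 burnt)
Step 7: cell (2,0)='F' (+1 fires, +2 burnt)
  -> target ignites at step 7
Step 8: cell (2,0)='.' (+0 fires, +1 burnt)
  fire out at step 8

7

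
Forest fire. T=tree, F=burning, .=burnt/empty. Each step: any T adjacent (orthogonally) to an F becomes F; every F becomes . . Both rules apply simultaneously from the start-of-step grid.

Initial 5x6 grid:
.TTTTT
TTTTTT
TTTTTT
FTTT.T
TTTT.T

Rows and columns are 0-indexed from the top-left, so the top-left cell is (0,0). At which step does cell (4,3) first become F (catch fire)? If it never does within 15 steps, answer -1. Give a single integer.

Step 1: cell (4,3)='T' (+3 fires, +1 burnt)
Step 2: cell (4,3)='T' (+4 fires, +3 burnt)
Step 3: cell (4,3)='T' (+4 fires, +4 burnt)
Step 4: cell (4,3)='F' (+4 fires, +4 burnt)
  -> target ignites at step 4
Step 5: cell (4,3)='.' (+3 fires, +4 burnt)
Step 6: cell (4,3)='.' (+3 fires, +3 burnt)
Step 7: cell (4,3)='.' (+3 fires, +3 burnt)
Step 8: cell (4,3)='.' (+2 fires, +3 burnt)
Step 9: cell (4,3)='.' (+0 fires, +2 burnt)
  fire out at step 9

4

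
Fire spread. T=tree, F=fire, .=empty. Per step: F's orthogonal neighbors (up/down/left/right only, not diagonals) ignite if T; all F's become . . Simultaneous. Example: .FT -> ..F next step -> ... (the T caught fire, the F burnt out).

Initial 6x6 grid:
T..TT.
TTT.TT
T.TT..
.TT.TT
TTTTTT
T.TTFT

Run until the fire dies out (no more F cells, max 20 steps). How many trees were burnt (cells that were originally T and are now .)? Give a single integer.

Answer: 21

Derivation:
Step 1: +3 fires, +1 burnt (F count now 3)
Step 2: +4 fires, +3 burnt (F count now 4)
Step 3: +2 fires, +4 burnt (F count now 2)
Step 4: +2 fires, +2 burnt (F count now 2)
Step 5: +3 fires, +2 burnt (F count now 3)
Step 6: +3 fires, +3 burnt (F count now 3)
Step 7: +1 fires, +3 burnt (F count now 1)
Step 8: +1 fires, +1 burnt (F count now 1)
Step 9: +2 fires, +1 burnt (F count now 2)
Step 10: +0 fires, +2 burnt (F count now 0)
Fire out after step 10
Initially T: 25, now '.': 32
Total burnt (originally-T cells now '.'): 21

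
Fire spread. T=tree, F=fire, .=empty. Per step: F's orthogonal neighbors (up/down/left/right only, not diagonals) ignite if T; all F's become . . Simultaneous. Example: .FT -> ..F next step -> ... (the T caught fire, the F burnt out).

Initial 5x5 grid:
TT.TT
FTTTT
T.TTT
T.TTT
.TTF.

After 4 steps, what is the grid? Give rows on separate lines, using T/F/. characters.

Step 1: 5 trees catch fire, 2 burn out
  FT.TT
  .FTTT
  F.TTT
  T.TFT
  .TF..
Step 2: 7 trees catch fire, 5 burn out
  .F.TT
  ..FTT
  ..TFT
  F.F.F
  .F...
Step 3: 3 trees catch fire, 7 burn out
  ...TT
  ...FT
  ..F.F
  .....
  .....
Step 4: 2 trees catch fire, 3 burn out
  ...FT
  ....F
  .....
  .....
  .....

...FT
....F
.....
.....
.....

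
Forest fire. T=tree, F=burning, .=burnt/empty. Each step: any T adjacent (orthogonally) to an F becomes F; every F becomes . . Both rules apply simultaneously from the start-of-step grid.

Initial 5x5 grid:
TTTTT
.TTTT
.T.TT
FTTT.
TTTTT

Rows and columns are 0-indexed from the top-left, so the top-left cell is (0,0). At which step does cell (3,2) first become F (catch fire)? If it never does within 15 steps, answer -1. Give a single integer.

Step 1: cell (3,2)='T' (+2 fires, +1 burnt)
Step 2: cell (3,2)='F' (+3 fires, +2 burnt)
  -> target ignites at step 2
Step 3: cell (3,2)='.' (+3 fires, +3 burnt)
Step 4: cell (3,2)='.' (+4 fires, +3 burnt)
Step 5: cell (3,2)='.' (+5 fires, +4 burnt)
Step 6: cell (3,2)='.' (+2 fires, +5 burnt)
Step 7: cell (3,2)='.' (+1 fires, +2 burnt)
Step 8: cell (3,2)='.' (+0 fires, +1 burnt)
  fire out at step 8

2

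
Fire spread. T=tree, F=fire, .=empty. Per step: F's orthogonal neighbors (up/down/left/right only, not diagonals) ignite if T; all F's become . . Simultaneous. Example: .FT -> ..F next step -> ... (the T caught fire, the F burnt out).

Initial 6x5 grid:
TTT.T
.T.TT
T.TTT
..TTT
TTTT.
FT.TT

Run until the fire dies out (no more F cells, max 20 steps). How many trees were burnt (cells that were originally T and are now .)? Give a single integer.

Step 1: +2 fires, +1 burnt (F count now 2)
Step 2: +1 fires, +2 burnt (F count now 1)
Step 3: +1 fires, +1 burnt (F count now 1)
Step 4: +2 fires, +1 burnt (F count now 2)
Step 5: +3 fires, +2 burnt (F count now 3)
Step 6: +3 fires, +3 burnt (F count now 3)
Step 7: +2 fires, +3 burnt (F count now 2)
Step 8: +1 fires, +2 burnt (F count now 1)
Step 9: +1 fires, +1 burnt (F count now 1)
Step 10: +0 fires, +1 burnt (F count now 0)
Fire out after step 10
Initially T: 21, now '.': 25
Total burnt (originally-T cells now '.'): 16

Answer: 16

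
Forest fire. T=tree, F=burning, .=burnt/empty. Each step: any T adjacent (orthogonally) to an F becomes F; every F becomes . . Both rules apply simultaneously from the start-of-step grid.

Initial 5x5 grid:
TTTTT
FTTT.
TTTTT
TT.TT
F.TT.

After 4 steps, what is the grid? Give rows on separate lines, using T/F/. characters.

Step 1: 4 trees catch fire, 2 burn out
  FTTTT
  .FTT.
  FTTTT
  FT.TT
  ..TT.
Step 2: 4 trees catch fire, 4 burn out
  .FTTT
  ..FT.
  .FTTT
  .F.TT
  ..TT.
Step 3: 3 trees catch fire, 4 burn out
  ..FTT
  ...F.
  ..FTT
  ...TT
  ..TT.
Step 4: 2 trees catch fire, 3 burn out
  ...FT
  .....
  ...FT
  ...TT
  ..TT.

...FT
.....
...FT
...TT
..TT.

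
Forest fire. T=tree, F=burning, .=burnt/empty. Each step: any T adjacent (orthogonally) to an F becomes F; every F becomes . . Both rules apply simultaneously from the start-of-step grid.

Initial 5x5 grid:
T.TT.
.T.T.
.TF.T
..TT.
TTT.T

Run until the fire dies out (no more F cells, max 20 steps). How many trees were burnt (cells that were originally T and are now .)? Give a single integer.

Step 1: +2 fires, +1 burnt (F count now 2)
Step 2: +3 fires, +2 burnt (F count now 3)
Step 3: +1 fires, +3 burnt (F count now 1)
Step 4: +1 fires, +1 burnt (F count now 1)
Step 5: +0 fires, +1 burnt (F count now 0)
Fire out after step 5
Initially T: 13, now '.': 19
Total burnt (originally-T cells now '.'): 7

Answer: 7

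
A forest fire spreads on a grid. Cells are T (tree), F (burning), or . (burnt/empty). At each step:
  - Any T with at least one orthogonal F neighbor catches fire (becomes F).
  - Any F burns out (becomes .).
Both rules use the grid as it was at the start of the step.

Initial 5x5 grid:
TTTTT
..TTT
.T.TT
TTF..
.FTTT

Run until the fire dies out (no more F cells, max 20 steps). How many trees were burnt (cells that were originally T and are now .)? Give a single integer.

Step 1: +2 fires, +2 burnt (F count now 2)
Step 2: +3 fires, +2 burnt (F count now 3)
Step 3: +1 fires, +3 burnt (F count now 1)
Step 4: +0 fires, +1 burnt (F count now 0)
Fire out after step 4
Initially T: 16, now '.': 15
Total burnt (originally-T cells now '.'): 6

Answer: 6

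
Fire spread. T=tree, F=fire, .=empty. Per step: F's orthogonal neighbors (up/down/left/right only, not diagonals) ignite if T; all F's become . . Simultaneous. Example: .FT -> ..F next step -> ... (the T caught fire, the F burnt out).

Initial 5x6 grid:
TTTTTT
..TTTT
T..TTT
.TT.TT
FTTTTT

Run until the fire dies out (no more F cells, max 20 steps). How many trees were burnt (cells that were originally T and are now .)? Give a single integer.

Answer: 22

Derivation:
Step 1: +1 fires, +1 burnt (F count now 1)
Step 2: +2 fires, +1 burnt (F count now 2)
Step 3: +2 fires, +2 burnt (F count now 2)
Step 4: +1 fires, +2 burnt (F count now 1)
Step 5: +2 fires, +1 burnt (F count now 2)
Step 6: +2 fires, +2 burnt (F count now 2)
Step 7: +3 fires, +2 burnt (F count now 3)
Step 8: +3 fires, +3 burnt (F count now 3)
Step 9: +3 fires, +3 burnt (F count now 3)
Step 10: +1 fires, +3 burnt (F count now 1)
Step 11: +1 fires, +1 burnt (F count now 1)
Step 12: +1 fires, +1 burnt (F count now 1)
Step 13: +0 fires, +1 burnt (F count now 0)
Fire out after step 13
Initially T: 23, now '.': 29
Total burnt (originally-T cells now '.'): 22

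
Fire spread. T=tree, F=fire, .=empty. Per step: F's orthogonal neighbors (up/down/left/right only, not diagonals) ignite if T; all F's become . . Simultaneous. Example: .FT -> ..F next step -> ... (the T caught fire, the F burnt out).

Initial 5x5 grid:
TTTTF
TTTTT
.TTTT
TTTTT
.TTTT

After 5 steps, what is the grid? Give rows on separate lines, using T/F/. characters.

Step 1: 2 trees catch fire, 1 burn out
  TTTF.
  TTTTF
  .TTTT
  TTTTT
  .TTTT
Step 2: 3 trees catch fire, 2 burn out
  TTF..
  TTTF.
  .TTTF
  TTTTT
  .TTTT
Step 3: 4 trees catch fire, 3 burn out
  TF...
  TTF..
  .TTF.
  TTTTF
  .TTTT
Step 4: 5 trees catch fire, 4 burn out
  F....
  TF...
  .TF..
  TTTF.
  .TTTF
Step 5: 4 trees catch fire, 5 burn out
  .....
  F....
  .F...
  TTF..
  .TTF.

.....
F....
.F...
TTF..
.TTF.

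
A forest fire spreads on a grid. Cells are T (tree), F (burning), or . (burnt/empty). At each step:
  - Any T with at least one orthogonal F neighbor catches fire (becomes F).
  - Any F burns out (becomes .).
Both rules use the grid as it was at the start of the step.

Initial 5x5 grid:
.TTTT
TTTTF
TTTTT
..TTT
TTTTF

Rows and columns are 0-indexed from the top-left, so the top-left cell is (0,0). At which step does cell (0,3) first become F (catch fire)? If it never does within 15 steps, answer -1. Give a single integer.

Step 1: cell (0,3)='T' (+5 fires, +2 burnt)
Step 2: cell (0,3)='F' (+5 fires, +5 burnt)
  -> target ignites at step 2
Step 3: cell (0,3)='.' (+5 fires, +5 burnt)
Step 4: cell (0,3)='.' (+4 fires, +5 burnt)
Step 5: cell (0,3)='.' (+1 fires, +4 burnt)
Step 6: cell (0,3)='.' (+0 fires, +1 burnt)
  fire out at step 6

2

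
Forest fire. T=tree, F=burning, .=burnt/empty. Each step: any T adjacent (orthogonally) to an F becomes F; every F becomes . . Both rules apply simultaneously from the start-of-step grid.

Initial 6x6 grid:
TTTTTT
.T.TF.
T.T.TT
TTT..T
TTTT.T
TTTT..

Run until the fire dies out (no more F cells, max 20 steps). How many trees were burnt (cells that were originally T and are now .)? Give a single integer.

Answer: 12

Derivation:
Step 1: +3 fires, +1 burnt (F count now 3)
Step 2: +3 fires, +3 burnt (F count now 3)
Step 3: +2 fires, +3 burnt (F count now 2)
Step 4: +2 fires, +2 burnt (F count now 2)
Step 5: +2 fires, +2 burnt (F count now 2)
Step 6: +0 fires, +2 burnt (F count now 0)
Fire out after step 6
Initially T: 25, now '.': 23
Total burnt (originally-T cells now '.'): 12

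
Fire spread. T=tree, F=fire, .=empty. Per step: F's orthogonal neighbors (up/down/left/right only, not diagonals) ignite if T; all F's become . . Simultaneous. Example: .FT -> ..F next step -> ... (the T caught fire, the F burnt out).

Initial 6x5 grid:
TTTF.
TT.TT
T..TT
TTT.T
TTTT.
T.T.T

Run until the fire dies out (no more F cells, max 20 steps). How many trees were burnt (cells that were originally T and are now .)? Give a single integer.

Answer: 20

Derivation:
Step 1: +2 fires, +1 burnt (F count now 2)
Step 2: +3 fires, +2 burnt (F count now 3)
Step 3: +3 fires, +3 burnt (F count now 3)
Step 4: +2 fires, +3 burnt (F count now 2)
Step 5: +1 fires, +2 burnt (F count now 1)
Step 6: +1 fires, +1 burnt (F count now 1)
Step 7: +2 fires, +1 burnt (F count now 2)
Step 8: +3 fires, +2 burnt (F count now 3)
Step 9: +1 fires, +3 burnt (F count now 1)
Step 10: +2 fires, +1 burnt (F count now 2)
Step 11: +0 fires, +2 burnt (F count now 0)
Fire out after step 11
Initially T: 21, now '.': 29
Total burnt (originally-T cells now '.'): 20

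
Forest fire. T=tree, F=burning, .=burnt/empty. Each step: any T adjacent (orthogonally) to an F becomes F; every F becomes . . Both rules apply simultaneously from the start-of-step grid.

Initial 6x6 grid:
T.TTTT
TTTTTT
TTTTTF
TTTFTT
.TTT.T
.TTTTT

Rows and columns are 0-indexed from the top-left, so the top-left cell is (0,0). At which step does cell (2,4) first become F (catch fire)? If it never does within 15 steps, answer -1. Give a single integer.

Step 1: cell (2,4)='F' (+7 fires, +2 burnt)
  -> target ignites at step 1
Step 2: cell (2,4)='.' (+8 fires, +7 burnt)
Step 3: cell (2,4)='.' (+9 fires, +8 burnt)
Step 4: cell (2,4)='.' (+4 fires, +9 burnt)
Step 5: cell (2,4)='.' (+1 fires, +4 burnt)
Step 6: cell (2,4)='.' (+1 fires, +1 burnt)
Step 7: cell (2,4)='.' (+0 fires, +1 burnt)
  fire out at step 7

1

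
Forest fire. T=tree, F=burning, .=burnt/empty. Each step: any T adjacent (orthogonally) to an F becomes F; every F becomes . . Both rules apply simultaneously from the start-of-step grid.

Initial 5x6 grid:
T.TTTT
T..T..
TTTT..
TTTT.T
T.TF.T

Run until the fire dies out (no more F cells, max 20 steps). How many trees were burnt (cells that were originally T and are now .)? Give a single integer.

Answer: 17

Derivation:
Step 1: +2 fires, +1 burnt (F count now 2)
Step 2: +2 fires, +2 burnt (F count now 2)
Step 3: +3 fires, +2 burnt (F count now 3)
Step 4: +3 fires, +3 burnt (F count now 3)
Step 5: +4 fires, +3 burnt (F count now 4)
Step 6: +2 fires, +4 burnt (F count now 2)
Step 7: +1 fires, +2 burnt (F count now 1)
Step 8: +0 fires, +1 burnt (F count now 0)
Fire out after step 8
Initially T: 19, now '.': 28
Total burnt (originally-T cells now '.'): 17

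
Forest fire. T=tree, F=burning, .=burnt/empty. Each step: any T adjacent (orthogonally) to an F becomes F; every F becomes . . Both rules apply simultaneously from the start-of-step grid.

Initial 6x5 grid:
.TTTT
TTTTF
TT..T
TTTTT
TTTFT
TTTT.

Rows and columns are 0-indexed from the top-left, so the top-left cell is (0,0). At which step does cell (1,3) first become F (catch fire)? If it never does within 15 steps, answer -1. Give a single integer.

Step 1: cell (1,3)='F' (+7 fires, +2 burnt)
  -> target ignites at step 1
Step 2: cell (1,3)='.' (+6 fires, +7 burnt)
Step 3: cell (1,3)='.' (+5 fires, +6 burnt)
Step 4: cell (1,3)='.' (+5 fires, +5 burnt)
Step 5: cell (1,3)='.' (+1 fires, +5 burnt)
Step 6: cell (1,3)='.' (+0 fires, +1 burnt)
  fire out at step 6

1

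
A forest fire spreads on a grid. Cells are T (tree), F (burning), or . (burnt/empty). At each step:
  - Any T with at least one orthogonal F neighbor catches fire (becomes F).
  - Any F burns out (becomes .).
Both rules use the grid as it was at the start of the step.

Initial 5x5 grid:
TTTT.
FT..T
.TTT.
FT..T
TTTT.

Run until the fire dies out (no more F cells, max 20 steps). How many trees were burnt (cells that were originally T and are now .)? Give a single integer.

Answer: 13

Derivation:
Step 1: +4 fires, +2 burnt (F count now 4)
Step 2: +3 fires, +4 burnt (F count now 3)
Step 3: +3 fires, +3 burnt (F count now 3)
Step 4: +3 fires, +3 burnt (F count now 3)
Step 5: +0 fires, +3 burnt (F count now 0)
Fire out after step 5
Initially T: 15, now '.': 23
Total burnt (originally-T cells now '.'): 13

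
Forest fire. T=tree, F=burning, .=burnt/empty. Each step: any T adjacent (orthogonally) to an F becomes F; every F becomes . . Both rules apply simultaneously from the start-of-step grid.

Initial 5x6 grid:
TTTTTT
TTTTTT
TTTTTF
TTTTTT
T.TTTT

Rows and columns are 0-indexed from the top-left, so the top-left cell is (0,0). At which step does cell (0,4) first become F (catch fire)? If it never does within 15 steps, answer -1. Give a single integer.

Step 1: cell (0,4)='T' (+3 fires, +1 burnt)
Step 2: cell (0,4)='T' (+5 fires, +3 burnt)
Step 3: cell (0,4)='F' (+5 fires, +5 burnt)
  -> target ignites at step 3
Step 4: cell (0,4)='.' (+5 fires, +5 burnt)
Step 5: cell (0,4)='.' (+5 fires, +5 burnt)
Step 6: cell (0,4)='.' (+3 fires, +5 burnt)
Step 7: cell (0,4)='.' (+2 fires, +3 burnt)
Step 8: cell (0,4)='.' (+0 fires, +2 burnt)
  fire out at step 8

3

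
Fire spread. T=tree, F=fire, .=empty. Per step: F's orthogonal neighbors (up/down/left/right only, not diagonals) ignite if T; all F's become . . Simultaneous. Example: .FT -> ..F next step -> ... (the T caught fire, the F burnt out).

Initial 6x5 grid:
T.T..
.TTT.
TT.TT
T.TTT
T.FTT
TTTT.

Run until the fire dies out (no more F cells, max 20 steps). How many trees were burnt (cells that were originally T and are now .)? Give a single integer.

Answer: 19

Derivation:
Step 1: +3 fires, +1 burnt (F count now 3)
Step 2: +4 fires, +3 burnt (F count now 4)
Step 3: +3 fires, +4 burnt (F count now 3)
Step 4: +3 fires, +3 burnt (F count now 3)
Step 5: +2 fires, +3 burnt (F count now 2)
Step 6: +3 fires, +2 burnt (F count now 3)
Step 7: +1 fires, +3 burnt (F count now 1)
Step 8: +0 fires, +1 burnt (F count now 0)
Fire out after step 8
Initially T: 20, now '.': 29
Total burnt (originally-T cells now '.'): 19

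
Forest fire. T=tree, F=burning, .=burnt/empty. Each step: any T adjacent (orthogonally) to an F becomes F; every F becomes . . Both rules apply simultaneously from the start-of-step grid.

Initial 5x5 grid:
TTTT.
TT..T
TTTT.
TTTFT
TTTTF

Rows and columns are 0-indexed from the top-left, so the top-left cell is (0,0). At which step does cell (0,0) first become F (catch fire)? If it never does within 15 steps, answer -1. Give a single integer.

Step 1: cell (0,0)='T' (+4 fires, +2 burnt)
Step 2: cell (0,0)='T' (+3 fires, +4 burnt)
Step 3: cell (0,0)='T' (+3 fires, +3 burnt)
Step 4: cell (0,0)='T' (+3 fires, +3 burnt)
Step 5: cell (0,0)='T' (+2 fires, +3 burnt)
Step 6: cell (0,0)='F' (+2 fires, +2 burnt)
  -> target ignites at step 6
Step 7: cell (0,0)='.' (+1 fires, +2 burnt)
Step 8: cell (0,0)='.' (+0 fires, +1 burnt)
  fire out at step 8

6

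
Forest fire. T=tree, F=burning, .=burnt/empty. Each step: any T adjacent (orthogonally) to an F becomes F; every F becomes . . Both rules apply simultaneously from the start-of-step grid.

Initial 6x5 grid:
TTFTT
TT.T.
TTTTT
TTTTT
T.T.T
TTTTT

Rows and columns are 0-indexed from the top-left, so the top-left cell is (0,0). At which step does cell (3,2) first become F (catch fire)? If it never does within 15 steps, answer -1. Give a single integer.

Step 1: cell (3,2)='T' (+2 fires, +1 burnt)
Step 2: cell (3,2)='T' (+4 fires, +2 burnt)
Step 3: cell (3,2)='T' (+3 fires, +4 burnt)
Step 4: cell (3,2)='T' (+5 fires, +3 burnt)
Step 5: cell (3,2)='F' (+3 fires, +5 burnt)
  -> target ignites at step 5
Step 6: cell (3,2)='.' (+3 fires, +3 burnt)
Step 7: cell (3,2)='.' (+3 fires, +3 burnt)
Step 8: cell (3,2)='.' (+2 fires, +3 burnt)
Step 9: cell (3,2)='.' (+0 fires, +2 burnt)
  fire out at step 9

5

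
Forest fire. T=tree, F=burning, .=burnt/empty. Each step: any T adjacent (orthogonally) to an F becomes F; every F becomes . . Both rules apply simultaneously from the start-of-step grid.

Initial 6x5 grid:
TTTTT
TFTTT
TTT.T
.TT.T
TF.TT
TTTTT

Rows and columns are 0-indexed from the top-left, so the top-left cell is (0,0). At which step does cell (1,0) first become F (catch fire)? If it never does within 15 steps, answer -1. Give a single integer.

Step 1: cell (1,0)='F' (+7 fires, +2 burnt)
  -> target ignites at step 1
Step 2: cell (1,0)='.' (+8 fires, +7 burnt)
Step 3: cell (1,0)='.' (+3 fires, +8 burnt)
Step 4: cell (1,0)='.' (+4 fires, +3 burnt)
Step 5: cell (1,0)='.' (+2 fires, +4 burnt)
Step 6: cell (1,0)='.' (+0 fires, +2 burnt)
  fire out at step 6

1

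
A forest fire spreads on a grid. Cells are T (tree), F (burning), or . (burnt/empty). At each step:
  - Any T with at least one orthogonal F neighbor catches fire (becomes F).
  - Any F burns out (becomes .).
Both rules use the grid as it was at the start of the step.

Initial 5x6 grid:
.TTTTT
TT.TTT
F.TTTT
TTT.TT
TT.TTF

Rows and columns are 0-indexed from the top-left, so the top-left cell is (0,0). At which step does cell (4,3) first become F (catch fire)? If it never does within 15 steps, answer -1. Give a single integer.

Step 1: cell (4,3)='T' (+4 fires, +2 burnt)
Step 2: cell (4,3)='F' (+6 fires, +4 burnt)
  -> target ignites at step 2
Step 3: cell (4,3)='.' (+5 fires, +6 burnt)
Step 4: cell (4,3)='.' (+5 fires, +5 burnt)
Step 5: cell (4,3)='.' (+3 fires, +5 burnt)
Step 6: cell (4,3)='.' (+0 fires, +3 burnt)
  fire out at step 6

2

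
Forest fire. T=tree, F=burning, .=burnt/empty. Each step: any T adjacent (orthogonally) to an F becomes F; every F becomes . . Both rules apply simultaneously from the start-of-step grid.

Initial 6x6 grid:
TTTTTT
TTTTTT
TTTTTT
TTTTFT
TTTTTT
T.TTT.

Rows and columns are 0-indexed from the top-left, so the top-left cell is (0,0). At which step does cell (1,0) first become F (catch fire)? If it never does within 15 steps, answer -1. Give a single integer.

Step 1: cell (1,0)='T' (+4 fires, +1 burnt)
Step 2: cell (1,0)='T' (+7 fires, +4 burnt)
Step 3: cell (1,0)='T' (+7 fires, +7 burnt)
Step 4: cell (1,0)='T' (+7 fires, +7 burnt)
Step 5: cell (1,0)='T' (+4 fires, +7 burnt)
Step 6: cell (1,0)='F' (+3 fires, +4 burnt)
  -> target ignites at step 6
Step 7: cell (1,0)='.' (+1 fires, +3 burnt)
Step 8: cell (1,0)='.' (+0 fires, +1 burnt)
  fire out at step 8

6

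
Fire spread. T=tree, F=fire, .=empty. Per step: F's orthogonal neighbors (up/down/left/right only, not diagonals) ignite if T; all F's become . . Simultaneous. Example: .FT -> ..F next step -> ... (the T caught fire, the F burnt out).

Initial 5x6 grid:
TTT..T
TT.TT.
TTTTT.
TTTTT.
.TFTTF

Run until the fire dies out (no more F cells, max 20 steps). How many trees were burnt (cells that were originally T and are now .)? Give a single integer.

Answer: 20

Derivation:
Step 1: +4 fires, +2 burnt (F count now 4)
Step 2: +4 fires, +4 burnt (F count now 4)
Step 3: +4 fires, +4 burnt (F count now 4)
Step 4: +4 fires, +4 burnt (F count now 4)
Step 5: +2 fires, +4 burnt (F count now 2)
Step 6: +2 fires, +2 burnt (F count now 2)
Step 7: +0 fires, +2 burnt (F count now 0)
Fire out after step 7
Initially T: 21, now '.': 29
Total burnt (originally-T cells now '.'): 20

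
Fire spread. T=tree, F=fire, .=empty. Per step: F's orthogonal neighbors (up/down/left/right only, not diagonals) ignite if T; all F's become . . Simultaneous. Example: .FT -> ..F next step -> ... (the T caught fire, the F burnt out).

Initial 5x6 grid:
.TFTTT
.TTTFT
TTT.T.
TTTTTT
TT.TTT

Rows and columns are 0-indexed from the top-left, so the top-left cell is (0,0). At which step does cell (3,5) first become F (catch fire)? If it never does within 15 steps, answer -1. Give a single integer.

Step 1: cell (3,5)='T' (+7 fires, +2 burnt)
Step 2: cell (3,5)='T' (+4 fires, +7 burnt)
Step 3: cell (3,5)='F' (+5 fires, +4 burnt)
  -> target ignites at step 3
Step 4: cell (3,5)='.' (+4 fires, +5 burnt)
Step 5: cell (3,5)='.' (+2 fires, +4 burnt)
Step 6: cell (3,5)='.' (+1 fires, +2 burnt)
Step 7: cell (3,5)='.' (+0 fires, +1 burnt)
  fire out at step 7

3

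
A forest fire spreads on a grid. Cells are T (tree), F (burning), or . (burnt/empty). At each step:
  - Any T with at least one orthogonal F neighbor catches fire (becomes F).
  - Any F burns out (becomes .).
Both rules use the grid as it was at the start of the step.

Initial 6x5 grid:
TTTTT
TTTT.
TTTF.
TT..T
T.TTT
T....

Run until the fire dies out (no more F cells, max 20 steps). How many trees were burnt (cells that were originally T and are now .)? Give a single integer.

Step 1: +2 fires, +1 burnt (F count now 2)
Step 2: +3 fires, +2 burnt (F count now 3)
Step 3: +5 fires, +3 burnt (F count now 5)
Step 4: +3 fires, +5 burnt (F count now 3)
Step 5: +2 fires, +3 burnt (F count now 2)
Step 6: +1 fires, +2 burnt (F count now 1)
Step 7: +0 fires, +1 burnt (F count now 0)
Fire out after step 7
Initially T: 20, now '.': 26
Total burnt (originally-T cells now '.'): 16

Answer: 16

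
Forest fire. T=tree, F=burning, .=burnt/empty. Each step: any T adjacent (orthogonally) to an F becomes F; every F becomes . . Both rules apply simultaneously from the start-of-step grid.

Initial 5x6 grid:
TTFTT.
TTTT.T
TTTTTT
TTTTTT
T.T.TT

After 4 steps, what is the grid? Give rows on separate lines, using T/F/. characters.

Step 1: 3 trees catch fire, 1 burn out
  TF.FT.
  TTFT.T
  TTTTTT
  TTTTTT
  T.T.TT
Step 2: 5 trees catch fire, 3 burn out
  F...F.
  TF.F.T
  TTFTTT
  TTTTTT
  T.T.TT
Step 3: 4 trees catch fire, 5 burn out
  ......
  F....T
  TF.FTT
  TTFTTT
  T.T.TT
Step 4: 5 trees catch fire, 4 burn out
  ......
  .....T
  F...FT
  TF.FTT
  T.F.TT

......
.....T
F...FT
TF.FTT
T.F.TT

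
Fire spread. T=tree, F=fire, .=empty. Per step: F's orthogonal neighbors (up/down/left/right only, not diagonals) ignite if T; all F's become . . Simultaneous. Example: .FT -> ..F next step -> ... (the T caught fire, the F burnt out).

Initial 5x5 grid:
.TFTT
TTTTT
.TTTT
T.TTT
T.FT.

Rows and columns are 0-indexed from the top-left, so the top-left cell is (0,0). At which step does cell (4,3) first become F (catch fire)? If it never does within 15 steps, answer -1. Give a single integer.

Step 1: cell (4,3)='F' (+5 fires, +2 burnt)
  -> target ignites at step 1
Step 2: cell (4,3)='.' (+5 fires, +5 burnt)
Step 3: cell (4,3)='.' (+5 fires, +5 burnt)
Step 4: cell (4,3)='.' (+1 fires, +5 burnt)
Step 5: cell (4,3)='.' (+0 fires, +1 burnt)
  fire out at step 5

1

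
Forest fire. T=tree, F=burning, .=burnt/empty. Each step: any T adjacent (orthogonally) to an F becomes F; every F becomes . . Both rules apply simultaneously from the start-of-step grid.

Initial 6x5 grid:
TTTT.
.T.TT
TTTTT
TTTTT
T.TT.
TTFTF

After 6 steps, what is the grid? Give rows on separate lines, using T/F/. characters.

Step 1: 3 trees catch fire, 2 burn out
  TTTT.
  .T.TT
  TTTTT
  TTTTT
  T.FT.
  TF.F.
Step 2: 3 trees catch fire, 3 burn out
  TTTT.
  .T.TT
  TTTTT
  TTFTT
  T..F.
  F....
Step 3: 4 trees catch fire, 3 burn out
  TTTT.
  .T.TT
  TTFTT
  TF.FT
  F....
  .....
Step 4: 4 trees catch fire, 4 burn out
  TTTT.
  .T.TT
  TF.FT
  F...F
  .....
  .....
Step 5: 4 trees catch fire, 4 burn out
  TTTT.
  .F.FT
  F...F
  .....
  .....
  .....
Step 6: 3 trees catch fire, 4 burn out
  TFTF.
  ....F
  .....
  .....
  .....
  .....

TFTF.
....F
.....
.....
.....
.....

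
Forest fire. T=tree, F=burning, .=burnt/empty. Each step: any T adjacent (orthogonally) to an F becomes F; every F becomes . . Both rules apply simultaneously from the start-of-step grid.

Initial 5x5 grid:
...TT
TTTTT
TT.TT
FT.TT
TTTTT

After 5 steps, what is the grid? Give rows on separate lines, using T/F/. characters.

Step 1: 3 trees catch fire, 1 burn out
  ...TT
  TTTTT
  FT.TT
  .F.TT
  FTTTT
Step 2: 3 trees catch fire, 3 burn out
  ...TT
  FTTTT
  .F.TT
  ...TT
  .FTTT
Step 3: 2 trees catch fire, 3 burn out
  ...TT
  .FTTT
  ...TT
  ...TT
  ..FTT
Step 4: 2 trees catch fire, 2 burn out
  ...TT
  ..FTT
  ...TT
  ...TT
  ...FT
Step 5: 3 trees catch fire, 2 burn out
  ...TT
  ...FT
  ...TT
  ...FT
  ....F

...TT
...FT
...TT
...FT
....F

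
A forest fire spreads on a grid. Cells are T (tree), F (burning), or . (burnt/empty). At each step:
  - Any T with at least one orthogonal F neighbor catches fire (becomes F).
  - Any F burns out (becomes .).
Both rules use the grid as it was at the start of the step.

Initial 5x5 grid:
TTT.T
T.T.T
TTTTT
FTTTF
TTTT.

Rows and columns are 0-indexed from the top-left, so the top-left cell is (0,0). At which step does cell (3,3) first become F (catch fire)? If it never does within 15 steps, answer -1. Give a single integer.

Step 1: cell (3,3)='F' (+5 fires, +2 burnt)
  -> target ignites at step 1
Step 2: cell (3,3)='.' (+7 fires, +5 burnt)
Step 3: cell (3,3)='.' (+4 fires, +7 burnt)
Step 4: cell (3,3)='.' (+2 fires, +4 burnt)
Step 5: cell (3,3)='.' (+1 fires, +2 burnt)
Step 6: cell (3,3)='.' (+0 fires, +1 burnt)
  fire out at step 6

1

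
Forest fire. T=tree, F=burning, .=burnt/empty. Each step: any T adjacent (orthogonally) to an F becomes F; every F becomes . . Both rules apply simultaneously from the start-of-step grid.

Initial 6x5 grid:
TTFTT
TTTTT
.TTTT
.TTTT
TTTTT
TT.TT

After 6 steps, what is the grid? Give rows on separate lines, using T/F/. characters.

Step 1: 3 trees catch fire, 1 burn out
  TF.FT
  TTFTT
  .TTTT
  .TTTT
  TTTTT
  TT.TT
Step 2: 5 trees catch fire, 3 burn out
  F...F
  TF.FT
  .TFTT
  .TTTT
  TTTTT
  TT.TT
Step 3: 5 trees catch fire, 5 burn out
  .....
  F...F
  .F.FT
  .TFTT
  TTTTT
  TT.TT
Step 4: 4 trees catch fire, 5 burn out
  .....
  .....
  ....F
  .F.FT
  TTFTT
  TT.TT
Step 5: 3 trees catch fire, 4 burn out
  .....
  .....
  .....
  ....F
  TF.FT
  TT.TT
Step 6: 4 trees catch fire, 3 burn out
  .....
  .....
  .....
  .....
  F...F
  TF.FT

.....
.....
.....
.....
F...F
TF.FT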